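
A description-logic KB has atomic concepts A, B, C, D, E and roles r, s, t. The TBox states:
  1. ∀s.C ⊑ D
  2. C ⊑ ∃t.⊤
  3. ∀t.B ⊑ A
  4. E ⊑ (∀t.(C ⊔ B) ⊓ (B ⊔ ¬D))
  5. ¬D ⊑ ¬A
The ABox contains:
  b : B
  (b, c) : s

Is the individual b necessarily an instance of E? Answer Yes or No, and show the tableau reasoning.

1. b : E?  L(b) = {B} ∪ {¬E}
   open: L(b) ⊇ {B, D, ¬C, ¬E, ∃t.¬B} (+ ∃-successors) — b ∉ E possible
2. Hence b : E: not entailed.

No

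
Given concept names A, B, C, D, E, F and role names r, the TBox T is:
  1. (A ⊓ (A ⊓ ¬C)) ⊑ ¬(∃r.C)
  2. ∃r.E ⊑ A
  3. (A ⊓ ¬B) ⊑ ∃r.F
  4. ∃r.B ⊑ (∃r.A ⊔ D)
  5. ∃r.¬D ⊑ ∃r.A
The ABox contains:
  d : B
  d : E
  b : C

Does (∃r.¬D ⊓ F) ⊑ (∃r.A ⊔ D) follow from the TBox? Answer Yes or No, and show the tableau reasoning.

1. (∃r.¬D ⊓ F) ⊑ (∃r.A ⊔ D)  ⇔  ((∃r.¬D ⊓ F) ⊓ (∀r.¬A ⊓ ¬D)) unsat w.r.t. T
   all branches close; clash {A, ¬A} at an ∃-successor
2. Hence (∃r.¬D ⊓ F) ⊑ (∃r.A ⊔ D): entailed.

Yes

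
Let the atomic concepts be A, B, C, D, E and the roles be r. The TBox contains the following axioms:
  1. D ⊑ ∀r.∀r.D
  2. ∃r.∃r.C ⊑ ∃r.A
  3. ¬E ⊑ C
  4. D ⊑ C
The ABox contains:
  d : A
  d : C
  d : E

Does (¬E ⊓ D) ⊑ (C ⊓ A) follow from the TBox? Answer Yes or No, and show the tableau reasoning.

1. (¬E ⊓ D) ⊑ (C ⊓ A)  ⇔  ((¬E ⊓ D) ⊓ (¬C ⊔ ¬A)) unsat w.r.t. T
   apply at x₀: D⊑∀r.∀r.D; ¬E⊑C; D⊑C
   open: L(x₀) ⊇ {C, D, ¬A, ¬E, ∀r.∀r.D, …}
2. Hence (¬E ⊓ D) ⊑ (C ⊓ A): not entailed.

No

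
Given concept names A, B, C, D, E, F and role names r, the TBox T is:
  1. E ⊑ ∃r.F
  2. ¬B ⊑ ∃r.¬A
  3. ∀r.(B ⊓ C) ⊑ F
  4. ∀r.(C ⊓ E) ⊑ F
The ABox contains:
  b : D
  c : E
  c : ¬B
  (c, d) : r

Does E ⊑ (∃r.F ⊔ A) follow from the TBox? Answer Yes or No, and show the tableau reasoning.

Yes

1. E ⊑ (∃r.F ⊔ A)  ⇔  (E ⊓ (∀r.¬F ⊓ ¬A)) unsat w.r.t. T
   all branches close; clash {F, ¬F} at an ∃-successor
2. Hence E ⊑ (∃r.F ⊔ A): entailed.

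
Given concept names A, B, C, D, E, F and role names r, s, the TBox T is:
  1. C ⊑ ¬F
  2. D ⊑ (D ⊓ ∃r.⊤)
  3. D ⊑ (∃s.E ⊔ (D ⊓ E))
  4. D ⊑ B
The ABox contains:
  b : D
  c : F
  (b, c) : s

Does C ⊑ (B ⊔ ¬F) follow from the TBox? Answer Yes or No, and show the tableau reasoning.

Yes

1. C ⊑ (B ⊔ ¬F)  ⇔  (C ⊓ (¬B ⊓ F)) unsat w.r.t. T
   all branches close; clash {F, ¬F} at x₀
2. Hence C ⊑ (B ⊔ ¬F): entailed.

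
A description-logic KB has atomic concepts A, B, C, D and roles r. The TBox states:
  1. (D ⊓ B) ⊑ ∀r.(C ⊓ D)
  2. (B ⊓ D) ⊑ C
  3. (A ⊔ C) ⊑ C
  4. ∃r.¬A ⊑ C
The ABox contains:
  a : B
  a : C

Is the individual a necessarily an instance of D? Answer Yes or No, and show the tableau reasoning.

No

1. a : D?  L(a) = {B, C} ∪ {¬D}
   open: L(a) ⊇ {B, C, ¬D} — a ∉ D possible
2. Hence a : D: not entailed.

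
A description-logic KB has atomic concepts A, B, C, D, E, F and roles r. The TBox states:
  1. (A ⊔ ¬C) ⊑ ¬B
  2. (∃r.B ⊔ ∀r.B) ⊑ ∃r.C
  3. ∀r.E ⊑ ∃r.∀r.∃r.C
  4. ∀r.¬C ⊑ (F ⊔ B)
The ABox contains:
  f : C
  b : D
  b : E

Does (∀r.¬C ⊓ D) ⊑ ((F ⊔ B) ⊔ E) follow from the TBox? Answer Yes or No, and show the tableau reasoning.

1. (∀r.¬C ⊓ D) ⊑ ((F ⊔ B) ⊔ E)  ⇔  ((∀r.¬C ⊓ D) ⊓ ((¬F ⊓ ¬B) ⊓ ¬E)) unsat w.r.t. T
   all branches close; clash {B, ¬B} at x₀
2. Hence (∀r.¬C ⊓ D) ⊑ ((F ⊔ B) ⊔ E): entailed.

Yes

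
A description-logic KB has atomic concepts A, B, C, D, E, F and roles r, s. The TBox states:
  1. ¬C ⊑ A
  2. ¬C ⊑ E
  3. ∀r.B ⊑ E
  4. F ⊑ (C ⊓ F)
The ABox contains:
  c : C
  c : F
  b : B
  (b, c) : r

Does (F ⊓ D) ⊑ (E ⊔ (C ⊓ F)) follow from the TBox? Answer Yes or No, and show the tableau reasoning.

Yes

1. (F ⊓ D) ⊑ (E ⊔ (C ⊓ F))  ⇔  ((F ⊓ D) ⊓ (¬E ⊓ (¬C ⊔ ¬F))) unsat w.r.t. T
   all branches close; clash {E, ¬E} at x₀
2. Hence (F ⊓ D) ⊑ (E ⊔ (C ⊓ F)): entailed.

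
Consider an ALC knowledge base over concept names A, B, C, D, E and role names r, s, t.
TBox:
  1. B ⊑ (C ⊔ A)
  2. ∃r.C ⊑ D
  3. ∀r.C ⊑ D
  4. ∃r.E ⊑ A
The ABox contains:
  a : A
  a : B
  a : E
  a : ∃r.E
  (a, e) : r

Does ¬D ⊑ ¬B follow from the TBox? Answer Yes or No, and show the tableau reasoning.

No

1. ¬D ⊑ ¬B  ⇔  (¬D ⊓ B) unsat w.r.t. T
   apply at x₀: B⊑(C ⊔ A)
   open: L(x₀) ⊇ {B, C, ¬D, ∀r.¬C, ∀r.¬E, …} (+ ∃-successors)
2. Hence ¬D ⊑ ¬B: not entailed.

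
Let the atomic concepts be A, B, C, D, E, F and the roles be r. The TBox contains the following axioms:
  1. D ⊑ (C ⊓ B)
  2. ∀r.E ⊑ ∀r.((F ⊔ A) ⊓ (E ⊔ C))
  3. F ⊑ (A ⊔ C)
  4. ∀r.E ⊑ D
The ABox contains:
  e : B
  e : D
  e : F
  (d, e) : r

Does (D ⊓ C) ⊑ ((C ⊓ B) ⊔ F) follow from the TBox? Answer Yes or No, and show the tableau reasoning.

1. (D ⊓ C) ⊑ ((C ⊓ B) ⊔ F)  ⇔  ((D ⊓ C) ⊓ ((¬C ⊔ ¬B) ⊓ ¬F)) unsat w.r.t. T
   all branches close; clash {B, ¬B} at x₀
2. Hence (D ⊓ C) ⊑ ((C ⊓ B) ⊔ F): entailed.

Yes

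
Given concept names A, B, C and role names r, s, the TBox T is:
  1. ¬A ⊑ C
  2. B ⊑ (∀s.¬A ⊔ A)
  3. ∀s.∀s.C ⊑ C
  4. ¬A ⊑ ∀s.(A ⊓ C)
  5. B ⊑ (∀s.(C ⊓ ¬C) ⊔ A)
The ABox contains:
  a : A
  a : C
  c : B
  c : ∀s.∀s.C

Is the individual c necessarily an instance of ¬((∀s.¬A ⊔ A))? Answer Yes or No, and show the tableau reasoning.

1. c : ¬((∀s.¬A ⊔ A))?  L(c) = {B, ∀s.∀s.C} ∪ {(∀s.¬A ⊔ A)}
   apply at c: ∀s.∀s.C⊑C; B⊑(∀s.(C ⊓ ¬C) ⊔ A)
   open: L(c) ⊇ {A, B, C, ∀s.∀s.C} — c ∉ ¬((∀s.¬A ⊔ A)) possible
2. Hence c : ¬((∀s.¬A ⊔ A)): not entailed.

No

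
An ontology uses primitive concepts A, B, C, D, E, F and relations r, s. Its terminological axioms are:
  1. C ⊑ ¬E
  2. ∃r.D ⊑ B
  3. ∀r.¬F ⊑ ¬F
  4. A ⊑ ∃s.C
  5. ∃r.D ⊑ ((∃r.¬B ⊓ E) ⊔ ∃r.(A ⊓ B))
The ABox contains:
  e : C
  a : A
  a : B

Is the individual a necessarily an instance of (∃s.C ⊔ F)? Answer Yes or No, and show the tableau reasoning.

Yes

1. a : (∃s.C ⊔ F)?  L(a) = {A, B} ∪ {(∀s.¬C ⊓ ¬F)}
   clash {C, ¬C} at an ∃-successor — a ∈ (∃s.C ⊔ F)
2. Hence a : (∃s.C ⊔ F): entailed.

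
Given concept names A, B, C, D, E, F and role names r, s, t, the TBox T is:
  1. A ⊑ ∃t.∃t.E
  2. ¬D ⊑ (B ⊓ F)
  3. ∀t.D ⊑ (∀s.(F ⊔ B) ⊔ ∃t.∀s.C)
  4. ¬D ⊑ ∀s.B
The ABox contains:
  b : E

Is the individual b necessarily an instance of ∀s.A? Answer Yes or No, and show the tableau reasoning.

No

1. b : ∀s.A?  L(b) = {E} ∪ {∃s.¬A}
   open: L(b) ⊇ {D, E, ¬A, ∃s.¬A, ∃t.¬D} (+ ∃-successors) — b ∉ ∀s.A possible
2. Hence b : ∀s.A: not entailed.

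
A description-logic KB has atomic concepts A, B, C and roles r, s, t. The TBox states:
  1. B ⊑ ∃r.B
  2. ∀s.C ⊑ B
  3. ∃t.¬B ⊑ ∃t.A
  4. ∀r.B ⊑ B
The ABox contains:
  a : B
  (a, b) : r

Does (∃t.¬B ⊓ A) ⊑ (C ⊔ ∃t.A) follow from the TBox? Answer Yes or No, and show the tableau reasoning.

1. (∃t.¬B ⊓ A) ⊑ (C ⊔ ∃t.A)  ⇔  ((∃t.¬B ⊓ A) ⊓ (¬C ⊓ ∀t.¬A)) unsat w.r.t. T
   all branches close; clash {A, ¬A} at an ∃-successor
2. Hence (∃t.¬B ⊓ A) ⊑ (C ⊔ ∃t.A): entailed.

Yes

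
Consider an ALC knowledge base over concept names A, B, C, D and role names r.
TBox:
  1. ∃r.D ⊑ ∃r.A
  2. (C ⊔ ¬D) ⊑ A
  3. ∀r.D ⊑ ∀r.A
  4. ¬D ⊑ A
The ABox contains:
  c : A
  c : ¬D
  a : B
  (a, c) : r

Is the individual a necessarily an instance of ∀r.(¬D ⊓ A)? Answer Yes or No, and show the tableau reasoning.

1. a : ∀r.(¬D ⊓ A)?  L(a) = {B} ∪ {∃r.(D ⊔ ¬A)}
   open: L(a) ⊇ {B, D, ¬C, ∃r.(D ⊔ ¬A), ∃r.A, …} (+ ∃-successors) — a ∉ ∀r.(¬D ⊓ A) possible
2. Hence a : ∀r.(¬D ⊓ A): not entailed.

No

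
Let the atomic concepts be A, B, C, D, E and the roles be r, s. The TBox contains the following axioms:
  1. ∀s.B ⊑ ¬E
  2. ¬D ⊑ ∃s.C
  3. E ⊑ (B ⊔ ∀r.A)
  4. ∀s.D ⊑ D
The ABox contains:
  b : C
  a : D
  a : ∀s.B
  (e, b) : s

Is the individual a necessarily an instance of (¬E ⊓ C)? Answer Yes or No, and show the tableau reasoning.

1. a : (¬E ⊓ C)?  L(a) = {D, ∀s.B} ∪ {(E ⊔ ¬C)}
   apply at a: ∀s.B⊑¬E
   open: L(a) ⊇ {D, ¬C, ¬E, ∀s.B} — a ∉ (¬E ⊓ C) possible
2. Hence a : (¬E ⊓ C): not entailed.

No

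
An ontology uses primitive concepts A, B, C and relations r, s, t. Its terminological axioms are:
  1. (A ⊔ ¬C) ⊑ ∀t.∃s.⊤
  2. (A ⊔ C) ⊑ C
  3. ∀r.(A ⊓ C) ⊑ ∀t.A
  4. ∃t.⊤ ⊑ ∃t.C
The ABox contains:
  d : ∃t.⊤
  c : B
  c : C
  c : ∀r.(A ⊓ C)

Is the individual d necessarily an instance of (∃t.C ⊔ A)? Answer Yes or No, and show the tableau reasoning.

1. d : (∃t.C ⊔ A)?  L(d) = {∃t.⊤} ∪ {(∀t.¬C ⊓ ¬A)}
   clash {C, ¬C} at an ∃-successor — d ∈ (∃t.C ⊔ A)
2. Hence d : (∃t.C ⊔ A): entailed.

Yes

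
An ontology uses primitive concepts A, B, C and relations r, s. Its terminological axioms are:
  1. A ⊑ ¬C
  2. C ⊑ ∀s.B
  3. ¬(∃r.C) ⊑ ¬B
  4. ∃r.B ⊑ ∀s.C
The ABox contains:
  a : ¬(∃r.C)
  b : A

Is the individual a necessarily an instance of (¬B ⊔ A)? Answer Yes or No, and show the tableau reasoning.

Yes

1. a : (¬B ⊔ A)?  L(a) = {¬(∃r.C)} ∪ {(B ⊓ ¬A)}
   clash {B, ¬B} at a — a ∈ (¬B ⊔ A)
2. Hence a : (¬B ⊔ A): entailed.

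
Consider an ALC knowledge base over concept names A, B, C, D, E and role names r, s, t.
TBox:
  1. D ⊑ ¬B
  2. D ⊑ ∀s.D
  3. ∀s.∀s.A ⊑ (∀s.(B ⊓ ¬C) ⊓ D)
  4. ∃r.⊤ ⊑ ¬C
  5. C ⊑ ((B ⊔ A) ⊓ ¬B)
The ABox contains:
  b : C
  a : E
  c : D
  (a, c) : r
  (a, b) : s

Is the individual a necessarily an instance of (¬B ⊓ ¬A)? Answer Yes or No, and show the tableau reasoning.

No

1. a : (¬B ⊓ ¬A)?  L(a) = {E} ∪ {(B ⊔ A)}
   open: L(a) ⊇ {B, E, ¬C, ¬D, ∃s.∃s.¬A} (+ ∃-successors) — a ∉ (¬B ⊓ ¬A) possible
2. Hence a : (¬B ⊓ ¬A): not entailed.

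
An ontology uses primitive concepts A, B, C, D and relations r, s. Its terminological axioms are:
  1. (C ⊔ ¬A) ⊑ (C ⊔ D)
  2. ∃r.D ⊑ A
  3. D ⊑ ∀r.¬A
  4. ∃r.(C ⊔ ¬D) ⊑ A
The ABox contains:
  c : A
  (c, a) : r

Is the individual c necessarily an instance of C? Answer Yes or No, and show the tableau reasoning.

1. c : C?  L(c) = {A} ∪ {¬C}
   open: L(c) ⊇ {A, ¬C, ¬D} — c ∉ C possible
2. Hence c : C: not entailed.

No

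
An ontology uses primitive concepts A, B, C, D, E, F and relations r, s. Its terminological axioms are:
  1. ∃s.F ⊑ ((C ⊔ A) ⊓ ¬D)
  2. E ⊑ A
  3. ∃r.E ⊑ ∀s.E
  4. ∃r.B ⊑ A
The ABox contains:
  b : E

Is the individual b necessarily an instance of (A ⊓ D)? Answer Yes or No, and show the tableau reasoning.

No

1. b : (A ⊓ D)?  L(b) = {E} ∪ {(¬A ⊔ ¬D)}
   apply at b: E⊑A
   open: L(b) ⊇ {A, E, ¬D, ∀r.¬E, ∀s.¬F} — b ∉ (A ⊓ D) possible
2. Hence b : (A ⊓ D): not entailed.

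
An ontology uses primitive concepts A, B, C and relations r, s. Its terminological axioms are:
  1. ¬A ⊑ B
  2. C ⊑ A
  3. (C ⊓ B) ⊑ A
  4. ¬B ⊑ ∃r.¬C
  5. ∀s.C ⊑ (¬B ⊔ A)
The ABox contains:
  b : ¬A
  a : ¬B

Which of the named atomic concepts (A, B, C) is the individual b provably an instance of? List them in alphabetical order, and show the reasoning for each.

1. b : A?  L(b) = {¬A} ∪ {¬A}
   apply at b: ¬A⊑B
   open: L(b) ⊇ {B, ¬A, ¬C, ∃s.¬C} (+ ∃-successors) — b ∉ A possible
2. b : B?  L(b) = {¬A} ∪ {¬B}
   clash {B, ¬B} at b — b ∈ B
3. b : C?  L(b) = {¬A} ∪ {¬C}
   apply at b: ¬A⊑B
   open: L(b) ⊇ {B, ¬A, ¬C, ∃s.¬C} (+ ∃-successors) — b ∉ C possible
4. Entailed for b: {B}

{B}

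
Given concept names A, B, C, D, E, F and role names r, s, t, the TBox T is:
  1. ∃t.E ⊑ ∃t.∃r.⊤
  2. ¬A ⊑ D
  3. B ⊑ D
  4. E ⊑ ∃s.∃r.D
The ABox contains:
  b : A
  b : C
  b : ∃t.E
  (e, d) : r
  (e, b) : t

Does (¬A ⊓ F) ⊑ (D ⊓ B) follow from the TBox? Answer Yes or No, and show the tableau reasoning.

No

1. (¬A ⊓ F) ⊑ (D ⊓ B)  ⇔  ((¬A ⊓ F) ⊓ (¬D ⊔ ¬B)) unsat w.r.t. T
   apply at x₀: ¬A⊑D
   open: L(x₀) ⊇ {D, F, ¬A, ¬B, ¬E, …}
2. Hence (¬A ⊓ F) ⊑ (D ⊓ B): not entailed.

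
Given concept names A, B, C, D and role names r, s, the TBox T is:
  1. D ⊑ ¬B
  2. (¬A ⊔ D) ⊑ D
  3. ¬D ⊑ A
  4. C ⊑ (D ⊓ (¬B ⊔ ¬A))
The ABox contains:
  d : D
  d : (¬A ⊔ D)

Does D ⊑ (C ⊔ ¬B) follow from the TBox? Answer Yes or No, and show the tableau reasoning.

1. D ⊑ (C ⊔ ¬B)  ⇔  (D ⊓ (¬C ⊓ B)) unsat w.r.t. T
   all branches close; clash {B, ¬B} at x₀
2. Hence D ⊑ (C ⊔ ¬B): entailed.

Yes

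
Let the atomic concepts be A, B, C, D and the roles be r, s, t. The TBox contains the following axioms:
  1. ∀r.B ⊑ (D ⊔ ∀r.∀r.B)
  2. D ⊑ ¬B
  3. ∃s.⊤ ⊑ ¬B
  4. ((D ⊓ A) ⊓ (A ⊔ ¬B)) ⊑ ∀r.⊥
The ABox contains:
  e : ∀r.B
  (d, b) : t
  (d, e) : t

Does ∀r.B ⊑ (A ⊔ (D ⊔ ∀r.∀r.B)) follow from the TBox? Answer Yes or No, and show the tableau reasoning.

Yes

1. ∀r.B ⊑ (A ⊔ (D ⊔ ∀r.∀r.B))  ⇔  (∀r.B ⊓ (¬A ⊓ (¬D ⊓ ∃r.∃r.¬B))) unsat w.r.t. T
   all branches close; clash ⊥ at an ∃-successor
2. Hence ∀r.B ⊑ (A ⊔ (D ⊔ ∀r.∀r.B)): entailed.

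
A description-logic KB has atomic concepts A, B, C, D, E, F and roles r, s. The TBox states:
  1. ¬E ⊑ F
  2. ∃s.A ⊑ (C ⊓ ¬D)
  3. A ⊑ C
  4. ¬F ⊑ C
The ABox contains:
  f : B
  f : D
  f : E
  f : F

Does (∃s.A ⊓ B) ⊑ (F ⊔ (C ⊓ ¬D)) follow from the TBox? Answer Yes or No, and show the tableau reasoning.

1. (∃s.A ⊓ B) ⊑ (F ⊔ (C ⊓ ¬D))  ⇔  ((∃s.A ⊓ B) ⊓ (¬F ⊓ (¬C ⊔ D))) unsat w.r.t. T
   all branches close; clash {F, ¬F} at x₀
2. Hence (∃s.A ⊓ B) ⊑ (F ⊔ (C ⊓ ¬D)): entailed.

Yes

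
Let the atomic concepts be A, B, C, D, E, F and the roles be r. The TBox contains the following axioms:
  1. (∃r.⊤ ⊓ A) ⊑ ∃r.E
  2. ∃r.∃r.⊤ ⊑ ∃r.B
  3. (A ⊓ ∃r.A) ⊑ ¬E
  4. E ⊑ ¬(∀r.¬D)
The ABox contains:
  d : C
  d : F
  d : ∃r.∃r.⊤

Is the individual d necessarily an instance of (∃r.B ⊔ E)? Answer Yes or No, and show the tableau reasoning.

Yes

1. d : (∃r.B ⊔ E)?  L(d) = {C, F, ∃r.∃r.⊤} ∪ {(∀r.¬B ⊓ ¬E)}
   clash {B, ¬B} at an ∃-successor — d ∈ (∃r.B ⊔ E)
2. Hence d : (∃r.B ⊔ E): entailed.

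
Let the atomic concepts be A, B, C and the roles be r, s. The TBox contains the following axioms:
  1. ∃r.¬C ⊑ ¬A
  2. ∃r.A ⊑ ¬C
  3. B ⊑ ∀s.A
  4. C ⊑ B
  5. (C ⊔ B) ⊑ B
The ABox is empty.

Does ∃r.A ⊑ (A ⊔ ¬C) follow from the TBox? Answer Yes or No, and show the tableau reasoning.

Yes

1. ∃r.A ⊑ (A ⊔ ¬C)  ⇔  (∃r.A ⊓ (¬A ⊓ C)) unsat w.r.t. T
   all branches close; clash {C, ¬C} at x₀
2. Hence ∃r.A ⊑ (A ⊔ ¬C): entailed.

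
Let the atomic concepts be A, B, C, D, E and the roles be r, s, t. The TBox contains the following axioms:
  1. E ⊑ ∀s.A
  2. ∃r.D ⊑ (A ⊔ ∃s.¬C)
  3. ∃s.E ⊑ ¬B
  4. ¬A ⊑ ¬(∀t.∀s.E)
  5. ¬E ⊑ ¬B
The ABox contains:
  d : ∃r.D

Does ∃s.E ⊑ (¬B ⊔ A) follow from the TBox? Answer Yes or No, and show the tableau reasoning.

1. ∃s.E ⊑ (¬B ⊔ A)  ⇔  (∃s.E ⊓ (B ⊓ ¬A)) unsat w.r.t. T
   all branches close; clash {B, ¬B} at x₀
2. Hence ∃s.E ⊑ (¬B ⊔ A): entailed.

Yes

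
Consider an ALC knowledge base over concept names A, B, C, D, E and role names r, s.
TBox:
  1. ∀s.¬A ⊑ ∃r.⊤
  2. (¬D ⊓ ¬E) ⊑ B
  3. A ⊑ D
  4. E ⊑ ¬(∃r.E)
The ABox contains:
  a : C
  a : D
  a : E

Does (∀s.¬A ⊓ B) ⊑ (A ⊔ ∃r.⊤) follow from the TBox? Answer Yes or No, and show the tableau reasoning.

Yes

1. (∀s.¬A ⊓ B) ⊑ (A ⊔ ∃r.⊤)  ⇔  ((∀s.¬A ⊓ B) ⊓ (¬A ⊓ ∀r.⊥)) unsat w.r.t. T
   all branches close; clash ⊥ at an ∃-successor
2. Hence (∀s.¬A ⊓ B) ⊑ (A ⊔ ∃r.⊤): entailed.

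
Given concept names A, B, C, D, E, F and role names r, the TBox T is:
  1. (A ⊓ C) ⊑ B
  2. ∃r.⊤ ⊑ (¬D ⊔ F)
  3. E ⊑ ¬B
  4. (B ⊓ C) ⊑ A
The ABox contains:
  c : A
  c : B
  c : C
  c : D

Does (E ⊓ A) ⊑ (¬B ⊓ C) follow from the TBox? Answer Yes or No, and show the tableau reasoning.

No

1. (E ⊓ A) ⊑ (¬B ⊓ C)  ⇔  ((E ⊓ A) ⊓ (B ⊔ ¬C)) unsat w.r.t. T
   apply at x₀: E⊑¬B
   open: L(x₀) ⊇ {A, E, ¬B, ¬C, ∀r.⊥}
2. Hence (E ⊓ A) ⊑ (¬B ⊓ C): not entailed.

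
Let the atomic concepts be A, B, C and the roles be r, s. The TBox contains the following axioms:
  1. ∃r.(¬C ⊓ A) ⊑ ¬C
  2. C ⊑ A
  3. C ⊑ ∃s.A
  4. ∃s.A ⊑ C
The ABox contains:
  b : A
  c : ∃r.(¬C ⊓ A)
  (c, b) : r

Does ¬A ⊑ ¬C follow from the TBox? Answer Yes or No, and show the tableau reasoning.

1. ¬A ⊑ ¬C  ⇔  (¬A ⊓ C) unsat w.r.t. T
   all branches close; clash {A, ¬A} at x₀
2. Hence ¬A ⊑ ¬C: entailed.

Yes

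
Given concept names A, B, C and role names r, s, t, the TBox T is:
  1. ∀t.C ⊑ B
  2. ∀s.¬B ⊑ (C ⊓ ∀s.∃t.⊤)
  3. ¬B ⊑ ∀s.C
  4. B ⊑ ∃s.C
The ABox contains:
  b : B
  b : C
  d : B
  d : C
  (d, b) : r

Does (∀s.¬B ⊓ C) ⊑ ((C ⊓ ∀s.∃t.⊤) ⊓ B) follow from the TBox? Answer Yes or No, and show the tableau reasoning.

No

1. (∀s.¬B ⊓ C) ⊑ ((C ⊓ ∀s.∃t.⊤) ⊓ B)  ⇔  ((∀s.¬B ⊓ C) ⊓ ((¬C ⊔ ∃s.∀t.⊥) ⊔ ¬B)) unsat w.r.t. T
   apply at x₀: ∀s.¬B⊑(C ⊓ ∀s.∃t.⊤)
   open: L(x₀) ⊇ {C, ¬B, ∀s.C, ∀s.¬B, ∀s.∃t.⊤, …} (+ ∃-successors)
2. Hence (∀s.¬B ⊓ C) ⊑ ((C ⊓ ∀s.∃t.⊤) ⊓ B): not entailed.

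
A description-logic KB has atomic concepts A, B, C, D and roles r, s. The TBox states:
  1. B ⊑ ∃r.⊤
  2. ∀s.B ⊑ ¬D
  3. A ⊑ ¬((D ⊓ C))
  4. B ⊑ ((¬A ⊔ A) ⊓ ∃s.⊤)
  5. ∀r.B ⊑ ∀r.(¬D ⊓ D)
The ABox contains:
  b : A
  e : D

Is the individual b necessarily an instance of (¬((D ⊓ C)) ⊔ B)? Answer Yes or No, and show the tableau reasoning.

Yes

1. b : (¬((D ⊓ C)) ⊔ B)?  L(b) = {A} ∪ {((D ⊓ C) ⊓ ¬B)}
   clash {C, ¬C} at b — b ∈ (¬((D ⊓ C)) ⊔ B)
2. Hence b : (¬((D ⊓ C)) ⊔ B): entailed.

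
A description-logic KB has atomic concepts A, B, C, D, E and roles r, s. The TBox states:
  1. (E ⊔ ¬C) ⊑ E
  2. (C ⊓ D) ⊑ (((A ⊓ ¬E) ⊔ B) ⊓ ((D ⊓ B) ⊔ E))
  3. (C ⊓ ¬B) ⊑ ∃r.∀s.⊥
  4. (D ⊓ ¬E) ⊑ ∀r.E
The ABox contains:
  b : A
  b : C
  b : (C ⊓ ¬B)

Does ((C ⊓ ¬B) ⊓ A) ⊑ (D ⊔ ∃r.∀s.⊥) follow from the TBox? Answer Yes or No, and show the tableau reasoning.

Yes

1. ((C ⊓ ¬B) ⊓ A) ⊑ (D ⊔ ∃r.∀s.⊥)  ⇔  (((C ⊓ ¬B) ⊓ A) ⊓ (¬D ⊓ ∀r.∃s.⊤)) unsat w.r.t. T
   all branches close; clash {B, ¬B} at x₀
2. Hence ((C ⊓ ¬B) ⊓ A) ⊑ (D ⊔ ∃r.∀s.⊥): entailed.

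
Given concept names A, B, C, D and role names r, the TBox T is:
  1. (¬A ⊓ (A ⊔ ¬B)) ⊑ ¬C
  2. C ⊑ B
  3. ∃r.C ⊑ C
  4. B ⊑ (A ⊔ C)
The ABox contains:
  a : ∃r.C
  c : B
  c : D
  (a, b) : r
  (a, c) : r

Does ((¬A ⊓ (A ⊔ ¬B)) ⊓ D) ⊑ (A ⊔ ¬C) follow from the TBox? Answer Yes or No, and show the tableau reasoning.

1. ((¬A ⊓ (A ⊔ ¬B)) ⊓ D) ⊑ (A ⊔ ¬C)  ⇔  (((¬A ⊓ (A ⊔ ¬B)) ⊓ D) ⊓ (¬A ⊓ C)) unsat w.r.t. T
   all branches close; clash {B, ¬B} at x₀
2. Hence ((¬A ⊓ (A ⊔ ¬B)) ⊓ D) ⊑ (A ⊔ ¬C): entailed.

Yes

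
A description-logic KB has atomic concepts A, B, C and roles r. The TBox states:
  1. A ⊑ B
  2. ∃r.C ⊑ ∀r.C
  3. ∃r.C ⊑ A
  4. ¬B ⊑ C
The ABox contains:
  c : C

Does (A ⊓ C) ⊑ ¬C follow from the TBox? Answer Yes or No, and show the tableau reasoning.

1. (A ⊓ C) ⊑ ¬C  ⇔  ((A ⊓ C) ⊓ C) unsat w.r.t. T
   apply at x₀: A⊑B
   open: L(x₀) ⊇ {A, B, C, ∀r.¬C}
2. Hence (A ⊓ C) ⊑ ¬C: not entailed.

No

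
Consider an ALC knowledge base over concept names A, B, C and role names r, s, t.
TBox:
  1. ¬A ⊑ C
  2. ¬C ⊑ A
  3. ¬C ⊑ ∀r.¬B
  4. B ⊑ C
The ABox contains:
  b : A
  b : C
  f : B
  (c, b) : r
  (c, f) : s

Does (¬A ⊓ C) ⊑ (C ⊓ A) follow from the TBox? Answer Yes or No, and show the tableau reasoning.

1. (¬A ⊓ C) ⊑ (C ⊓ A)  ⇔  ((¬A ⊓ C) ⊓ (¬C ⊔ ¬A)) unsat w.r.t. T
   open: L(x₀) ⊇ {C, ¬A}
2. Hence (¬A ⊓ C) ⊑ (C ⊓ A): not entailed.

No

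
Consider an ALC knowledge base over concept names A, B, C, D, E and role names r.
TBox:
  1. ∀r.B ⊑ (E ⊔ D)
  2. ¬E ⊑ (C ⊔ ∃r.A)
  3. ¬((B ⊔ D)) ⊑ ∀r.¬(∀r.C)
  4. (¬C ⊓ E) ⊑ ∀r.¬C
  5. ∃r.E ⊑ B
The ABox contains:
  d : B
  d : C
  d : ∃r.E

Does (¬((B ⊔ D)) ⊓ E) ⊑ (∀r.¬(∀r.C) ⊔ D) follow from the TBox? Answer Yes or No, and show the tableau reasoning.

1. (¬((B ⊔ D)) ⊓ E) ⊑ (∀r.¬(∀r.C) ⊔ D)  ⇔  (((¬B ⊓ ¬D) ⊓ E) ⊓ (∃r.∀r.C ⊓ ¬D)) unsat w.r.t. T
   all branches close; clash {B, ¬B} at x₀
2. Hence (¬((B ⊔ D)) ⊓ E) ⊑ (∀r.¬(∀r.C) ⊔ D): entailed.

Yes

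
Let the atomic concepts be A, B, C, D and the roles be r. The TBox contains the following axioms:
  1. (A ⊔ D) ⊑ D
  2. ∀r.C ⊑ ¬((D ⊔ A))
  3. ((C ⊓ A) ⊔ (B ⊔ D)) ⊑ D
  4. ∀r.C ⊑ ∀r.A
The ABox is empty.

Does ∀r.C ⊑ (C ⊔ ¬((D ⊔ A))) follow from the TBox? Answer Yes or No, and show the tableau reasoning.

1. ∀r.C ⊑ (C ⊔ ¬((D ⊔ A)))  ⇔  (∀r.C ⊓ (¬C ⊓ (D ⊔ A))) unsat w.r.t. T
   all branches close; clash {A, ¬A} at x₀
2. Hence ∀r.C ⊑ (C ⊔ ¬((D ⊔ A))): entailed.

Yes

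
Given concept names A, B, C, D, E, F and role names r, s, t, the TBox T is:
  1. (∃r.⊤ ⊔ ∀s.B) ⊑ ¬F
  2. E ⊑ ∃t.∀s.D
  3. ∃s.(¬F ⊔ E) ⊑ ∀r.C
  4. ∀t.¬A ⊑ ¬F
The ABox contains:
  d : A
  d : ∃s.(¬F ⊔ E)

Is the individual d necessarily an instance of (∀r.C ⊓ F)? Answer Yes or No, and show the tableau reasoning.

No

1. d : (∀r.C ⊓ F)?  L(d) = {A, ∃s.(¬F ⊔ E)} ∪ {(∃r.¬C ⊔ ¬F)}
   apply at d: ∃s.(¬F ⊔ E)⊑∀r.C
   open: L(d) ⊇ {A, ¬E, ¬F, ∀r.C, ∃s.(¬F ⊔ E), …} (+ ∃-successors) — d ∉ (∀r.C ⊓ F) possible
2. Hence d : (∀r.C ⊓ F): not entailed.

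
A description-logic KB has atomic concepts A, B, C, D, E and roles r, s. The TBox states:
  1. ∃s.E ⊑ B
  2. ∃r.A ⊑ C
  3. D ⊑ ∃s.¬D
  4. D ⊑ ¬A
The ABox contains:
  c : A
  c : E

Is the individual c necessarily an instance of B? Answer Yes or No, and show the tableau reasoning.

1. c : B?  L(c) = {A, E} ∪ {¬B}
   open: L(c) ⊇ {A, E, ¬B, ¬D, ∀r.¬A, …} — c ∉ B possible
2. Hence c : B: not entailed.

No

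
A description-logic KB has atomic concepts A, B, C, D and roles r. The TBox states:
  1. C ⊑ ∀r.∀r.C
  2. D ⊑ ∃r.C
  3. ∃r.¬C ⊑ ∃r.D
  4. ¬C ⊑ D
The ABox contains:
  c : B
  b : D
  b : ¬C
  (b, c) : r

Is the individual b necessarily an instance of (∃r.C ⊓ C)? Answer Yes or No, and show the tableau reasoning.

1. b : (∃r.C ⊓ C)?  L(b) = {D, ¬C} ∪ {(∀r.¬C ⊔ ¬C)}
   apply at b: D⊑∃r.C
   open: L(b) ⊇ {D, ¬C, ∀r.C, ∃r.C} (+ ∃-successors) — b ∉ (∃r.C ⊓ C) possible
2. Hence b : (∃r.C ⊓ C): not entailed.

No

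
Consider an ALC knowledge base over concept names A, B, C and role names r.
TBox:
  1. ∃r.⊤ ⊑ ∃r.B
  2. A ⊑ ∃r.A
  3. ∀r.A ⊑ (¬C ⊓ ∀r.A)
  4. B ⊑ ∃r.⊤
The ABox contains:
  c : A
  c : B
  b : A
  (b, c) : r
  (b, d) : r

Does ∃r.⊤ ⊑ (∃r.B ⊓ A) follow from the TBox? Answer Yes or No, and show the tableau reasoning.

No

1. ∃r.⊤ ⊑ (∃r.B ⊓ A)  ⇔  (∃r.⊤ ⊓ (∀r.¬B ⊔ ¬A)) unsat w.r.t. T
   apply at x₀: ∃r.⊤⊑∃r.B
   open: L(x₀) ⊇ {¬A, ∃r.B, ∃r.¬A, ∃r.⊤} (+ ∃-successors)
2. Hence ∃r.⊤ ⊑ (∃r.B ⊓ A): not entailed.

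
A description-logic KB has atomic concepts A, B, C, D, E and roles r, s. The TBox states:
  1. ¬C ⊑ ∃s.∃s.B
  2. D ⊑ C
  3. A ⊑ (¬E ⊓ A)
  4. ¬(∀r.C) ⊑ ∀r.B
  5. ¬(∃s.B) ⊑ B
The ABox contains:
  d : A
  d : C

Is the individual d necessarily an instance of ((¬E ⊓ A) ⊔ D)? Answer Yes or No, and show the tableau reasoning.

1. d : ((¬E ⊓ A) ⊔ D)?  L(d) = {A, C} ∪ {((E ⊔ ¬A) ⊓ ¬D)}
   clash {A, ¬A} at d — d ∈ ((¬E ⊓ A) ⊔ D)
2. Hence d : ((¬E ⊓ A) ⊔ D): entailed.

Yes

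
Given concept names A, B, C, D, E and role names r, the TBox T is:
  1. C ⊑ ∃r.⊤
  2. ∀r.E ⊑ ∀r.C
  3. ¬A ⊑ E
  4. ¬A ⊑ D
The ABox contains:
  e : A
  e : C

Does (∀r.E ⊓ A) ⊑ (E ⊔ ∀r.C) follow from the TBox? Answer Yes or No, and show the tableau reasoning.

Yes

1. (∀r.E ⊓ A) ⊑ (E ⊔ ∀r.C)  ⇔  ((∀r.E ⊓ A) ⊓ (¬E ⊓ ∃r.¬C)) unsat w.r.t. T
   all branches close; clash {C, ¬C} at an ∃-successor
2. Hence (∀r.E ⊓ A) ⊑ (E ⊔ ∀r.C): entailed.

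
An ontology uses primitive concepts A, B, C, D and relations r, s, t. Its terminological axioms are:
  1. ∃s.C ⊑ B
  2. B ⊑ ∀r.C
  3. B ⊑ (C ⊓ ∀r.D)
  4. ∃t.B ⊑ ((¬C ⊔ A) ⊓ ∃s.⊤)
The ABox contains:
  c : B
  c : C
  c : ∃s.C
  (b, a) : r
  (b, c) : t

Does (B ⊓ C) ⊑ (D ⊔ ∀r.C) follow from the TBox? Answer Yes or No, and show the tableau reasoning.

1. (B ⊓ C) ⊑ (D ⊔ ∀r.C)  ⇔  ((B ⊓ C) ⊓ (¬D ⊓ ∃r.¬C)) unsat w.r.t. T
   all branches close; clash {C, ¬C} at an ∃-successor
2. Hence (B ⊓ C) ⊑ (D ⊔ ∀r.C): entailed.

Yes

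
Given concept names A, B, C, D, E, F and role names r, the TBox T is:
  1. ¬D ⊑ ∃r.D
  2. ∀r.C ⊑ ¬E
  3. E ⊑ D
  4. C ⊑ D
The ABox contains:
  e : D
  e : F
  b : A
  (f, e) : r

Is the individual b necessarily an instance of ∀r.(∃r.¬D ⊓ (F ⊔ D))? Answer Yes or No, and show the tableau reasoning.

No

1. b : ∀r.(∃r.¬D ⊓ (F ⊔ D))?  L(b) = {A} ∪ {∃r.(∀r.D ⊔ (¬F ⊓ ¬D))}
   open: L(b) ⊇ {A, D, ∃r.(∀r.D ⊔ (¬F ⊓ ¬D)), ∃r.¬C} (+ ∃-successors) — b ∉ ∀r.(∃r.¬D ⊓ (F ⊔ D)) possible
2. Hence b : ∀r.(∃r.¬D ⊓ (F ⊔ D)): not entailed.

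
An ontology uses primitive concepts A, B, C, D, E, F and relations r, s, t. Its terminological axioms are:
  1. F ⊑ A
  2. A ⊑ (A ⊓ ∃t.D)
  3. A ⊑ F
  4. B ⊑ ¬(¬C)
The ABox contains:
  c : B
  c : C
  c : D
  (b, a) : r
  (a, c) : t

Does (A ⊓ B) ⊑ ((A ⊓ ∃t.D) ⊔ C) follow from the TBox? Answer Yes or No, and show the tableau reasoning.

1. (A ⊓ B) ⊑ ((A ⊓ ∃t.D) ⊔ C)  ⇔  ((A ⊓ B) ⊓ ((¬A ⊔ ∀t.¬D) ⊓ ¬C)) unsat w.r.t. T
   all branches close; clash {C, ¬C} at x₀
2. Hence (A ⊓ B) ⊑ ((A ⊓ ∃t.D) ⊔ C): entailed.

Yes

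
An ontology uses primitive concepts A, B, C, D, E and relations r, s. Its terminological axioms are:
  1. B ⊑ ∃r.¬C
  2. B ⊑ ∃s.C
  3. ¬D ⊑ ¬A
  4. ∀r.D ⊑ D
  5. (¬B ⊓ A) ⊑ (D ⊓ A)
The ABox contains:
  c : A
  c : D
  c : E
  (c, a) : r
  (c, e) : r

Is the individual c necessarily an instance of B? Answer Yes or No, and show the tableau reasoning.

1. c : B?  L(c) = {A, D, E} ∪ {¬B}
   open: L(c) ⊇ {A, D, E, ¬B} — c ∉ B possible
2. Hence c : B: not entailed.

No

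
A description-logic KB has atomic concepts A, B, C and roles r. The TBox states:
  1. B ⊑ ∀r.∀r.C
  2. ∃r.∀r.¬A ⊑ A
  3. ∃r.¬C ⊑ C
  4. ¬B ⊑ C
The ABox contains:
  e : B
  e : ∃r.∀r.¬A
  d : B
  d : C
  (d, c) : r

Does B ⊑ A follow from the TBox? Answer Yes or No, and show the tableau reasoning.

No

1. B ⊑ A  ⇔  (B ⊓ ¬A) unsat w.r.t. T
   apply at x₀: B⊑∀r.∀r.C
   open: L(x₀) ⊇ {B, ¬A, ∀r.C, ∀r.∀r.C, ∀r.∃r.A}
2. Hence B ⊑ A: not entailed.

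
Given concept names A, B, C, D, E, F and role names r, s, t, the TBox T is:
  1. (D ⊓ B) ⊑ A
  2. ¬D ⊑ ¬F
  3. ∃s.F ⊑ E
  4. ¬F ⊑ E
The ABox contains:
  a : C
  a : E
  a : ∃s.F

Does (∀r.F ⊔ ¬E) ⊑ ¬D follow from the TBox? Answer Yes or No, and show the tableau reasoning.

No

1. (∀r.F ⊔ ¬E) ⊑ ¬D  ⇔  ((∀r.F ⊔ ¬E) ⊓ D) unsat w.r.t. T
   open: L(x₀) ⊇ {D, F, ¬B, ∀r.F, ∀s.¬F}
2. Hence (∀r.F ⊔ ¬E) ⊑ ¬D: not entailed.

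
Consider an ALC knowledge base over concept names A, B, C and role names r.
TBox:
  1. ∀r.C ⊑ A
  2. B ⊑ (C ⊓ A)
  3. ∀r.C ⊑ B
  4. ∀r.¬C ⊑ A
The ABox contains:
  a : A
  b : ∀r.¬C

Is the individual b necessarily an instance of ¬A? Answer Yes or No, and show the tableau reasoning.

No

1. b : ¬A?  L(b) = {∀r.¬C} ∪ {A}
   open: L(b) ⊇ {A, ¬B, ∀r.¬C, ∃r.¬C} (+ ∃-successors) — b ∉ ¬A possible
2. Hence b : ¬A: not entailed.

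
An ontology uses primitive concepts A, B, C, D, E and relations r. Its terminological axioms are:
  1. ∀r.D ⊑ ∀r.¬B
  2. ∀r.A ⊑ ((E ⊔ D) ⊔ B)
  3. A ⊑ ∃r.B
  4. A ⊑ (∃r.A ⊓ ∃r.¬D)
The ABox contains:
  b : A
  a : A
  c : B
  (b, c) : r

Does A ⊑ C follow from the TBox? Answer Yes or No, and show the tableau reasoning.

No

1. A ⊑ C  ⇔  (A ⊓ ¬C) unsat w.r.t. T
   apply at x₀: A⊑∃r.B; A⊑(∃r.A ⊓ ∃r.¬D)
   open: L(x₀) ⊇ {A, ¬C, ∃r.A, ∃r.B, ∃r.¬A, …} (+ ∃-successors)
2. Hence A ⊑ C: not entailed.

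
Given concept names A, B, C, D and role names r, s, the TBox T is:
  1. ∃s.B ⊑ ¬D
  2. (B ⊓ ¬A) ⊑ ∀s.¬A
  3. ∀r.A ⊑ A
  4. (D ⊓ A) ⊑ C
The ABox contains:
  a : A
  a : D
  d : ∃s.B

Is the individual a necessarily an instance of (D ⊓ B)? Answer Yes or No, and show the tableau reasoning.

1. a : (D ⊓ B)?  L(a) = {A, D} ∪ {(¬D ⊔ ¬B)}
   open: L(a) ⊇ {A, C, D, ¬B, ∀s.¬B} — a ∉ (D ⊓ B) possible
2. Hence a : (D ⊓ B): not entailed.

No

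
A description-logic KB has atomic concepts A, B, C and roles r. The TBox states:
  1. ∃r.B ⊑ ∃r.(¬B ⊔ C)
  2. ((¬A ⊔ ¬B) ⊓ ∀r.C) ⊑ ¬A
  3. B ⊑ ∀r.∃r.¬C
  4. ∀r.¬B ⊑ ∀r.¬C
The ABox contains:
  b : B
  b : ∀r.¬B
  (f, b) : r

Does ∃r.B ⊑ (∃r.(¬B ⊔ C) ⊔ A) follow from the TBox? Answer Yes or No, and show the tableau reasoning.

Yes

1. ∃r.B ⊑ (∃r.(¬B ⊔ C) ⊔ A)  ⇔  (∃r.B ⊓ (∀r.(B ⊓ ¬C) ⊓ ¬A)) unsat w.r.t. T
   all branches close; clash {C, ¬C} at an ∃-successor
2. Hence ∃r.B ⊑ (∃r.(¬B ⊔ C) ⊔ A): entailed.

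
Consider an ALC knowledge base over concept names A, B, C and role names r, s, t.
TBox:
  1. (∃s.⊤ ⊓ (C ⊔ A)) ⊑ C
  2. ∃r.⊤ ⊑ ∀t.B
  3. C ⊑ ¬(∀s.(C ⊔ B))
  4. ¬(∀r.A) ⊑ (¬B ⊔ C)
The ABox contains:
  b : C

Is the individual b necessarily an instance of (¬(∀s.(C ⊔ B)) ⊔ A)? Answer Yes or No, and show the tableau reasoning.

Yes

1. b : (¬(∀s.(C ⊔ B)) ⊔ A)?  L(b) = {C} ∪ {(∀s.(C ⊔ B) ⊓ ¬A)}
   clash {B, ¬B} at an ∃-successor — b ∈ (¬(∀s.(C ⊔ B)) ⊔ A)
2. Hence b : (¬(∀s.(C ⊔ B)) ⊔ A): entailed.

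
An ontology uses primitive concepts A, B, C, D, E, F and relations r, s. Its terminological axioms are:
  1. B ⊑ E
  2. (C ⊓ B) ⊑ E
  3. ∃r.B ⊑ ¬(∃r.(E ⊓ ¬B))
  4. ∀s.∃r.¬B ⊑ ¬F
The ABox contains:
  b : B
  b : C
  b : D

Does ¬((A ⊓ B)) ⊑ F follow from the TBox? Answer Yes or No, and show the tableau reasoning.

No

1. ¬((A ⊓ B)) ⊑ F  ⇔  ((¬A ⊔ ¬B) ⊓ ¬F) unsat w.r.t. T
   open: L(x₀) ⊇ {¬A, ¬B, ¬F, ∀r.¬B}
2. Hence ¬((A ⊓ B)) ⊑ F: not entailed.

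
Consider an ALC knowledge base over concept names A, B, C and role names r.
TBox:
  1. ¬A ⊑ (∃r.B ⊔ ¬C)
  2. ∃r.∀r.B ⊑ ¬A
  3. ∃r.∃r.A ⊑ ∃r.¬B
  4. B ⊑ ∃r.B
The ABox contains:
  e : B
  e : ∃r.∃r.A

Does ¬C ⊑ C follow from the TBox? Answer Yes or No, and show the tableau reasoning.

1. ¬C ⊑ C  ⇔  (¬C ⊓ ¬C) unsat w.r.t. T
   open: L(x₀) ⊇ {A, ¬B, ¬C, ∀r.∀r.¬A, ∀r.∃r.¬B}
2. Hence ¬C ⊑ C: not entailed.

No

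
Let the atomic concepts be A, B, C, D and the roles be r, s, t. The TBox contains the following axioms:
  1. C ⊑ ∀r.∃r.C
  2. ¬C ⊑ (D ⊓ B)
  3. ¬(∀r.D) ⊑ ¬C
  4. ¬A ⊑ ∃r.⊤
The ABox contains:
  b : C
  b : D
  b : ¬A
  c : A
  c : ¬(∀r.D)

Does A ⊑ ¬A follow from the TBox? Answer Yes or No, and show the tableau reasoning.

1. A ⊑ ¬A  ⇔  (A ⊓ A) unsat w.r.t. T
   open: L(x₀) ⊇ {A, C, ∀r.D, ∀r.∃r.C}
2. Hence A ⊑ ¬A: not entailed.

No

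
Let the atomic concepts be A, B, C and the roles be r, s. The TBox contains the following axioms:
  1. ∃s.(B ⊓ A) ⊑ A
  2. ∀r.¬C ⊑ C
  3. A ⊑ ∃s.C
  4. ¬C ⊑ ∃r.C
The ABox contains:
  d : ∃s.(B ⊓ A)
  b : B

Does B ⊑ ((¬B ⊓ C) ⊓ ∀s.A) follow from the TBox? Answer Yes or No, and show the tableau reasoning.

No

1. B ⊑ ((¬B ⊓ C) ⊓ ∀s.A)  ⇔  (B ⊓ ((B ⊔ ¬C) ⊔ ∃s.¬A)) unsat w.r.t. T
   open: L(x₀) ⊇ {B, C, ¬A, ∀s.(¬B ⊔ ¬A)}
2. Hence B ⊑ ((¬B ⊓ C) ⊓ ∀s.A): not entailed.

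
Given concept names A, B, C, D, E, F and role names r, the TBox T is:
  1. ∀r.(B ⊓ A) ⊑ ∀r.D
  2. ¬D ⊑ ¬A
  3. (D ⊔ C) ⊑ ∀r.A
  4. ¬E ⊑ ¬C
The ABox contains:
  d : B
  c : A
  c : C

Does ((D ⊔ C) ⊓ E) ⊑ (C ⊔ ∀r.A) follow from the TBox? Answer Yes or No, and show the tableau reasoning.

Yes

1. ((D ⊔ C) ⊓ E) ⊑ (C ⊔ ∀r.A)  ⇔  (((D ⊔ C) ⊓ E) ⊓ (¬C ⊓ ∃r.¬A)) unsat w.r.t. T
   all branches close; clash {C, ¬C} at x₀
2. Hence ((D ⊔ C) ⊓ E) ⊑ (C ⊔ ∀r.A): entailed.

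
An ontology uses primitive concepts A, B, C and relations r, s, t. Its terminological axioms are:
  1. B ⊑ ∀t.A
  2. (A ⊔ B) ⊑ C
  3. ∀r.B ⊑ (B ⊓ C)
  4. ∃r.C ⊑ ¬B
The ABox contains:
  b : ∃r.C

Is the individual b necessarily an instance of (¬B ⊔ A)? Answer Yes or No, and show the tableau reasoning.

Yes

1. b : (¬B ⊔ A)?  L(b) = {∃r.C} ∪ {(B ⊓ ¬A)}
   clash {B, ¬B} at b — b ∈ (¬B ⊔ A)
2. Hence b : (¬B ⊔ A): entailed.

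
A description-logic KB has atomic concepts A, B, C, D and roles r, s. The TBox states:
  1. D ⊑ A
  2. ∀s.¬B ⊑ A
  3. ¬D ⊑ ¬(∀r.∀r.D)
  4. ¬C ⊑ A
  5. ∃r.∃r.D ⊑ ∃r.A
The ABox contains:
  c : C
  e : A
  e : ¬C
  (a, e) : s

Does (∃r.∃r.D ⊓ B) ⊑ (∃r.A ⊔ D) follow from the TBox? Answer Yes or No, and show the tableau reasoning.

1. (∃r.∃r.D ⊓ B) ⊑ (∃r.A ⊔ D)  ⇔  ((∃r.∃r.D ⊓ B) ⊓ (∀r.¬A ⊓ ¬D)) unsat w.r.t. T
   all branches close; clash {A, ¬A} at an ∃-successor
2. Hence (∃r.∃r.D ⊓ B) ⊑ (∃r.A ⊔ D): entailed.

Yes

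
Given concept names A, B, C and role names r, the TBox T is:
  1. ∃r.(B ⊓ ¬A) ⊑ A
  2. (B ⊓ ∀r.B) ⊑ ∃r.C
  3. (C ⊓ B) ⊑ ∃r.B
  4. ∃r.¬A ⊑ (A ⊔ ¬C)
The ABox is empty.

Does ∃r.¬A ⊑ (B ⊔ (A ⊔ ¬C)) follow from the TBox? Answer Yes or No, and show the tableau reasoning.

Yes

1. ∃r.¬A ⊑ (B ⊔ (A ⊔ ¬C))  ⇔  (∃r.¬A ⊓ (¬B ⊓ (¬A ⊓ C))) unsat w.r.t. T
   all branches close; clash {C, ¬C} at x₀
2. Hence ∃r.¬A ⊑ (B ⊔ (A ⊔ ¬C)): entailed.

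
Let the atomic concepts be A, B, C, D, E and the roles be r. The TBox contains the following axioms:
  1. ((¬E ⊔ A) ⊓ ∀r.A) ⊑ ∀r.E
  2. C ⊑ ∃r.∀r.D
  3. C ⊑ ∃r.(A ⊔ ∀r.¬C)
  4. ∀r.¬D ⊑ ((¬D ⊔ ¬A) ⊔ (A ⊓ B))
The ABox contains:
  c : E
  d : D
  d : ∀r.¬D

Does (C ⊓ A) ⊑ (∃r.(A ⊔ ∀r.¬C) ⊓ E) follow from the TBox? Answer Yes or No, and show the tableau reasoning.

No

1. (C ⊓ A) ⊑ (∃r.(A ⊔ ∀r.¬C) ⊓ E)  ⇔  ((C ⊓ A) ⊓ (∀r.(¬A ⊓ ∃r.C) ⊔ ¬E)) unsat w.r.t. T
   apply at x₀: C⊑∃r.∀r.D; C⊑∃r.(A ⊔ ∀r.¬C)
   open: L(x₀) ⊇ {A, C, ¬E, ∃r.(A ⊔ ∀r.¬C), ∃r.D, …} (+ ∃-successors)
2. Hence (C ⊓ A) ⊑ (∃r.(A ⊔ ∀r.¬C) ⊓ E): not entailed.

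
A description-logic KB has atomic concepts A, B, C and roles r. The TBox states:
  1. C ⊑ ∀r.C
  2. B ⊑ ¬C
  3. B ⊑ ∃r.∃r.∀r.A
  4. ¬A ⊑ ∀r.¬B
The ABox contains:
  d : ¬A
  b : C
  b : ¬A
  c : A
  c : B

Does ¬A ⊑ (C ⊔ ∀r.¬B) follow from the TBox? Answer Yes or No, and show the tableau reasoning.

Yes

1. ¬A ⊑ (C ⊔ ∀r.¬B)  ⇔  (¬A ⊓ (¬C ⊓ ∃r.B)) unsat w.r.t. T
   all branches close; clash {B, ¬B} at an ∃-successor
2. Hence ¬A ⊑ (C ⊔ ∀r.¬B): entailed.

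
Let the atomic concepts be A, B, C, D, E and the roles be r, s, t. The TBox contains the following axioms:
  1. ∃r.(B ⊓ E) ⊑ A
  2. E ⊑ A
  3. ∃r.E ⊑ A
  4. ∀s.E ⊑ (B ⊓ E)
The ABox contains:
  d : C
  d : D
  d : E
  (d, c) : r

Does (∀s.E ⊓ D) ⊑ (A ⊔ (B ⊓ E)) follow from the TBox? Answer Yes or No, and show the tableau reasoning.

Yes

1. (∀s.E ⊓ D) ⊑ (A ⊔ (B ⊓ E))  ⇔  ((∀s.E ⊓ D) ⊓ (¬A ⊓ (¬B ⊔ ¬E))) unsat w.r.t. T
   all branches close; clash {A, ¬A} at x₀
2. Hence (∀s.E ⊓ D) ⊑ (A ⊔ (B ⊓ E)): entailed.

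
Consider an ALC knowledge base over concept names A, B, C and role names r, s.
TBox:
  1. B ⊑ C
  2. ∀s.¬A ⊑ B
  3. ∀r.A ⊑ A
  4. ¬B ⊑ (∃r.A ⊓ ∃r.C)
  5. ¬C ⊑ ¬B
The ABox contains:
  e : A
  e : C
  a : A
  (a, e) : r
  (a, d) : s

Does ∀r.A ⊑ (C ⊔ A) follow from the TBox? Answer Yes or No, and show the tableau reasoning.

Yes

1. ∀r.A ⊑ (C ⊔ A)  ⇔  (∀r.A ⊓ (¬C ⊓ ¬A)) unsat w.r.t. T
   all branches close; clash {B, ¬B} at x₀
2. Hence ∀r.A ⊑ (C ⊔ A): entailed.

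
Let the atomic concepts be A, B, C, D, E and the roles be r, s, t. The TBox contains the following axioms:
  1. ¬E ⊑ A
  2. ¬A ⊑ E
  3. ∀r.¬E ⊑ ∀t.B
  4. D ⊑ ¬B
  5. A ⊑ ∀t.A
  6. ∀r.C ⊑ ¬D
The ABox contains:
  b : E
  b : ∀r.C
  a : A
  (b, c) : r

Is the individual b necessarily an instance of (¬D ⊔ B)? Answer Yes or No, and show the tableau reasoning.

Yes

1. b : (¬D ⊔ B)?  L(b) = {E, ∀r.C} ∪ {(D ⊓ ¬B)}
   clash {D, ¬D} at b — b ∈ (¬D ⊔ B)
2. Hence b : (¬D ⊔ B): entailed.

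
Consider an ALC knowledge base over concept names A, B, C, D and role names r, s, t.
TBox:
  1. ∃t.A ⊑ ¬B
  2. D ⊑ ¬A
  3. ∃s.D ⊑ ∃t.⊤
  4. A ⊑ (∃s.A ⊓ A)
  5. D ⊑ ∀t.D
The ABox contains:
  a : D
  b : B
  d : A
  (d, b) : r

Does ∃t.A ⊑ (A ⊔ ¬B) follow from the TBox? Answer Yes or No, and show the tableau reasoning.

Yes

1. ∃t.A ⊑ (A ⊔ ¬B)  ⇔  (∃t.A ⊓ (¬A ⊓ B)) unsat w.r.t. T
   all branches close; clash {B, ¬B} at x₀
2. Hence ∃t.A ⊑ (A ⊔ ¬B): entailed.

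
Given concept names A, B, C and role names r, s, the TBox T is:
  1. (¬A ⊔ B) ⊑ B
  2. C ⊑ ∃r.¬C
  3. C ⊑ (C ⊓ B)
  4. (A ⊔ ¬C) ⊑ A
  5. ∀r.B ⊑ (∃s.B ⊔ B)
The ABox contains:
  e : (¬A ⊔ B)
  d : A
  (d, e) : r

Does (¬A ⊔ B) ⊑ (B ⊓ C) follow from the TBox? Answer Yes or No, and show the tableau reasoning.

No

1. (¬A ⊔ B) ⊑ (B ⊓ C)  ⇔  ((¬A ⊔ B) ⊓ (¬B ⊔ ¬C)) unsat w.r.t. T
   apply at x₀: (¬A ⊔ B)⊑B
   open: L(x₀) ⊇ {A, B, ¬C, ∃r.¬B} (+ ∃-successors)
2. Hence (¬A ⊔ B) ⊑ (B ⊓ C): not entailed.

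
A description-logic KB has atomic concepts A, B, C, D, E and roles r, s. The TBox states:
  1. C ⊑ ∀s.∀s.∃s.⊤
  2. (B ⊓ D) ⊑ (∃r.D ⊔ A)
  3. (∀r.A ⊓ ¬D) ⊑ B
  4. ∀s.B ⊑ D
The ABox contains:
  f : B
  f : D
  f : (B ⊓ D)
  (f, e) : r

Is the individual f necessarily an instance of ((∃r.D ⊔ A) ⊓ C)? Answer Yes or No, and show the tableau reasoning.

1. f : ((∃r.D ⊔ A) ⊓ C)?  L(f) = {B, D, (B ⊓ D)} ∪ {((∀r.¬D ⊓ ¬A) ⊔ ¬C)}
   apply at f: (B ⊓ D)⊑(∃r.D ⊔ A)
   open: L(f) ⊇ {B, D, ¬C, ∃r.D} (+ ∃-successors) — f ∉ ((∃r.D ⊔ A) ⊓ C) possible
2. Hence f : ((∃r.D ⊔ A) ⊓ C): not entailed.

No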